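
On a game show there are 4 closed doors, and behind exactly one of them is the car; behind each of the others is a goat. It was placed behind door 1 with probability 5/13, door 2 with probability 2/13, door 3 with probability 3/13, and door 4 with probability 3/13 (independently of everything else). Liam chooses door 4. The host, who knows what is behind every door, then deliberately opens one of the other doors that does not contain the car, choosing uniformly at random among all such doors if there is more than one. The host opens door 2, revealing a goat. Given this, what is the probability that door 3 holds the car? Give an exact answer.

Condition on the true location of the car.
If it is behind door 1 (prior 5/13): the host has 2 equally likely choices, so probability 1/2; weight (5/13)·(1/2) = 5/26.
If it is behind door 2 (prior 2/13): the host opened door 2, so this case is ruled out; weight (2/13)·0 = 0.
If it is behind door 3 (prior 3/13): the host has 2 equally likely choices, so probability 1/2; weight (3/13)·(1/2) = 3/26.
If it is behind door 4 (prior 3/13): the host has 3 equally likely choices, so probability 1/3; weight (3/13)·(1/3) = 1/13.
The weights sum to 5/13.
So P(the car behind door 3 | the host opened door 2) = (3/26) / (5/13) = 3/10.

3/10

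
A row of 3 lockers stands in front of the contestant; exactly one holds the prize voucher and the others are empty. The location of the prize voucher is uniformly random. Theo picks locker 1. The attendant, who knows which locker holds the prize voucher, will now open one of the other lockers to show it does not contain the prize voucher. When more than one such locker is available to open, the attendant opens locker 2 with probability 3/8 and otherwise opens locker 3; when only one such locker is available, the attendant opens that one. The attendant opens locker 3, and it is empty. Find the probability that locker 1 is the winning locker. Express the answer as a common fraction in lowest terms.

5/13

Apply Bayes' rule, conditioning on where the prize voucher actually is.
If it is in locker 1 (prior 1/3): locker 2 is available but not opened, probability 5/8; weight (1/3)·(5/8) = 5/24.
If it is in locker 2 (prior 1/3): only locker 3 is available, probability 1; weight (1/3)·1 = 1/3.
If it is in locker 3 (prior 1/3): the attendant opened locker 3, so this case is ruled out; weight (1/3)·0 = 0.
The weights sum to 13/24.
So P(the prize voucher in locker 1 | the attendant opened locker 3) = (5/24) / (13/24) = 5/13.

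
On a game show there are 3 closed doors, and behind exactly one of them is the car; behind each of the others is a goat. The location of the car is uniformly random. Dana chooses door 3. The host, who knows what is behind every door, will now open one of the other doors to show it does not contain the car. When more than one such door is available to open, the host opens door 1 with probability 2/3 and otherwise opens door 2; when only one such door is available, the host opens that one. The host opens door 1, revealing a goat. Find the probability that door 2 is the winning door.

Apply Bayes' rule, conditioning on where the car actually is.
If it is behind door 1 (prior 1/3): the host opened door 1, so this case is ruled out; weight (1/3)·0 = 0.
If it is behind door 2 (prior 1/3): only door 1 is available, probability 1; weight (1/3)·1 = 1/3.
If it is behind door 3 (prior 1/3): door 1 is available, opened with probability 2/3; weight (1/3)·(2/3) = 2/9.
The weights sum to 5/9.
So P(the car behind door 2 | the host opened door 1) = (1/3) / (5/9) = 3/5.

3/5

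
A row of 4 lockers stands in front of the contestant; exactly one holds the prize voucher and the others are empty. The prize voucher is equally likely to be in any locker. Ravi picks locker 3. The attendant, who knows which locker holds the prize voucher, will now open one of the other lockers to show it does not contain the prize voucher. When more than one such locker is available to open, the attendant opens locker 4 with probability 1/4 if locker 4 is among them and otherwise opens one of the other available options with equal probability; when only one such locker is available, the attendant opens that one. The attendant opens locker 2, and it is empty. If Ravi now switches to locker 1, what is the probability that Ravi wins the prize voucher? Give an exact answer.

Consider each possible location of the prize voucher in turn.
If it is in locker 1 (prior 1/4): locker 4 is available but not opened, probability 3/4; weight (1/4)·(3/4) = 3/16.
If it is in locker 2 (prior 1/4): the attendant opened locker 2, so this case is ruled out; weight (1/4)·0 = 0.
If it is in locker 3 (prior 1/4): locker 4 is available but not opened; locker 2 gets probability (1 − 1/4)/2 = 3/8; weight (1/4)·(3/8) = 3/32.
If it is in locker 4 (prior 1/4): locker 4 holds the prize so is unavailable; the attendant chooses uniformly among the 2 others, probability 1/2; weight (1/4)·(1/2) = 1/8.
The weights sum to 13/32.
So P(the prize voucher in locker 1 | the attendant opened locker 2) = (3/16) / (13/32) = 6/13.

6/13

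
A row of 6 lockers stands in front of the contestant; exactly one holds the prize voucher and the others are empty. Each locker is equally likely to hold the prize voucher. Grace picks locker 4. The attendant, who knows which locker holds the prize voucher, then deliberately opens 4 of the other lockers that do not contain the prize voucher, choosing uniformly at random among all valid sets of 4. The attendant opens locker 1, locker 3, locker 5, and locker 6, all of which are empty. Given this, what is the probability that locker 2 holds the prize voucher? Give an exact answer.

Consider each possible location of the prize voucher in turn.
If it is in any of lockers 1, 3, 5, and 6 (prior 1/6 each): that locker was opened and seen not to hold the prize — ruled out; weight (1/6)·0 = 0 each.
If it is in locker 2 (prior 1/6): the attendant has no choice, probability 1; weight (1/6)·1 = 1/6.
If it is in locker 4 (prior 1/6): the attendant has 5 equally likely choices, so probability 1/5; weight (1/6)·(1/5) = 1/30.
The weights sum to 1/5.
So P(the prize voucher in locker 2 | the attendant opened locker 1, locker 3, locker 5, and locker 6) = (1/6) / (1/5) = 5/6.

5/6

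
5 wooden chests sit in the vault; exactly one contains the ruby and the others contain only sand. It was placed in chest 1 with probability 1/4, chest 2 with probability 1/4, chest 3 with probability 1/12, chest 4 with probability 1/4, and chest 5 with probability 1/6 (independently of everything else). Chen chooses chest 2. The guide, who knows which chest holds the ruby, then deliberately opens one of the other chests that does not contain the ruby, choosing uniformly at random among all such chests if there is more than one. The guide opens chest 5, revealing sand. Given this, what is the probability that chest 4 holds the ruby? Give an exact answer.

Condition on the true location of the ruby.
If it is in either of chests 1 and 4 (prior 1/4 each): the guide has 3 equally likely choices, so probability 1/3; weight (1/4)·(1/3) = 1/12 each.
If it is in chest 2 (prior 1/4): the guide has 4 equally likely choices, so probability 1/4; weight (1/4)·(1/4) = 1/16.
If it is in chest 3 (prior 1/12): the guide has 3 equally likely choices, so probability 1/3; weight (1/12)·(1/3) = 1/36.
If it is in chest 5 (prior 1/6): the guide opened chest 5, so this case is ruled out; weight (1/6)·0 = 0.
The weights sum to 37/144.
So P(the ruby in chest 4 | the guide opened chest 5) = (1/12) / (37/144) = 12/37.

12/37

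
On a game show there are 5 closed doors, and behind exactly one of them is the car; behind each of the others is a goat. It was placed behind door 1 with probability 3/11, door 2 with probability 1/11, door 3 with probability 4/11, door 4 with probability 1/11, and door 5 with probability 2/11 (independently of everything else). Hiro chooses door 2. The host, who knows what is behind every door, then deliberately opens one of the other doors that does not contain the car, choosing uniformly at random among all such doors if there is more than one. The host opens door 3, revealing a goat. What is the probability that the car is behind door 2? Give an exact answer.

1/9

Condition on the true location of the car.
If it is behind door 1 (prior 3/11): the host has 3 equally likely choices, so probability 1/3; weight (3/11)·(1/3) = 1/11.
If it is behind door 2 (prior 1/11): the host has 4 equally likely choices, so probability 1/4; weight (1/11)·(1/4) = 1/44.
If it is behind door 3 (prior 4/11): the host opened door 3, so this case is ruled out; weight (4/11)·0 = 0.
If it is behind door 4 (prior 1/11): the host has 3 equally likely choices, so probability 1/3; weight (1/11)·(1/3) = 1/33.
If it is behind door 5 (prior 2/11): the host has 3 equally likely choices, so probability 1/3; weight (2/11)·(1/3) = 2/33.
The weights sum to 9/44.
So P(the car behind door 2 | the host opened door 3) = (1/44) / (9/44) = 1/9.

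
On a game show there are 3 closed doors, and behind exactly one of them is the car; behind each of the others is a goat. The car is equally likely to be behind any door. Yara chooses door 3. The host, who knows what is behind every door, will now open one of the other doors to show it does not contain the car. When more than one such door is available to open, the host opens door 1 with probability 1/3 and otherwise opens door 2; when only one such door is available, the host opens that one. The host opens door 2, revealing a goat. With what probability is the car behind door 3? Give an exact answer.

2/5

Apply Bayes' rule, conditioning on where the car actually is.
If it is behind door 1 (prior 1/3): only door 2 is available, probability 1; weight (1/3)·1 = 1/3.
If it is behind door 2 (prior 1/3): the host opened door 2, so this case is ruled out; weight (1/3)·0 = 0.
If it is behind door 3 (prior 1/3): door 1 is available but not opened, probability 2/3; weight (1/3)·(2/3) = 2/9.
The weights sum to 5/9.
So P(the car behind door 3 | the host opened door 2) = (2/9) / (5/9) = 2/5.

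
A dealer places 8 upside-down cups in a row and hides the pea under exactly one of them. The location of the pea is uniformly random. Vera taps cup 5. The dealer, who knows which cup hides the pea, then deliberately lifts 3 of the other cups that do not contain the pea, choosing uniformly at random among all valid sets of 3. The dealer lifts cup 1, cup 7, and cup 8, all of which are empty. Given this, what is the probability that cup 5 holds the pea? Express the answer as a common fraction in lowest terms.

Condition on the true location of the pea.
If it is under any of cups 1, 7, and 8 (prior 1/8 each): that cup was opened and seen not to hold the prize — ruled out; weight (1/8)·0 = 0 each.
If it is under any of cups 2, 3, 4, and 6 (prior 1/8 each): the dealer has 20 equally likely choices, so probability 1/20; weight (1/8)·(1/20) = 1/160 each.
If it is under cup 5 (prior 1/8): the dealer has 35 equally likely choices, so probability 1/35; weight (1/8)·(1/35) = 1/280.
The weights sum to 1/35.
So P(the pea under cup 5 | the dealer opened cup 1, cup 7, and cup 8) = (1/280) / (1/35) = 1/8.

1/8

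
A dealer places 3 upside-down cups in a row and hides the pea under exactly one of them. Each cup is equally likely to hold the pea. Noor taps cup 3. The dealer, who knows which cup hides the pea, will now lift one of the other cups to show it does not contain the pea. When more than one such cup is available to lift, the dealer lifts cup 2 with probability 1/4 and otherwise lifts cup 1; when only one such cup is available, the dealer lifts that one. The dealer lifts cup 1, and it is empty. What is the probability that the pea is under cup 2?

Condition on the true location of the pea.
If it is under cup 1 (prior 1/3): the dealer opened cup 1, so this case is ruled out; weight (1/3)·0 = 0.
If it is under cup 2 (prior 1/3): only cup 1 is available, probability 1; weight (1/3)·1 = 1/3.
If it is under cup 3 (prior 1/3): cup 2 is available but not opened, probability 3/4; weight (1/3)·(3/4) = 1/4.
The weights sum to 7/12.
So P(the pea under cup 2 | the dealer opened cup 1) = (1/3) / (7/12) = 4/7.

4/7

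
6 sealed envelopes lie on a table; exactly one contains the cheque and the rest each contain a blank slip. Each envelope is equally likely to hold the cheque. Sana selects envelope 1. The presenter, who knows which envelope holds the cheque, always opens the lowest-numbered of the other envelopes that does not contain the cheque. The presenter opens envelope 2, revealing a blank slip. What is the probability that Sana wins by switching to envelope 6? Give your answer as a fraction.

Consider each possible location of the cheque in turn.
If it is in any of envelopes 1, 3, 4, 5, and 6 (prior 1/6 each): envelope 2 is the lowest-numbered option available, probability 1; weight (1/6)·1 = 1/6 each.
If it is in envelope 2 (prior 1/6): the presenter opened envelope 2, so this case is ruled out; weight (1/6)·0 = 0.
The weights sum to 5/6.
So P(the cheque in envelope 6 | the presenter opened envelope 2) = (1/6) / (5/6) = 1/5.

1/5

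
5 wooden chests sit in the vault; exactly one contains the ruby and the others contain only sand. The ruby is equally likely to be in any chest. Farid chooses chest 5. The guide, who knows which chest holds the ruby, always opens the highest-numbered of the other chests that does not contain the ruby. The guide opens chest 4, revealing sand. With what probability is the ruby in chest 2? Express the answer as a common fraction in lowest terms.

1/4

Condition on the true location of the ruby.
If it is in any of chests 1, 2, 3, and 5 (prior 1/5 each): chest 4 is the highest-numbered option available, probability 1; weight (1/5)·1 = 1/5 each.
If it is in chest 4 (prior 1/5): the guide opened chest 4, so this case is ruled out; weight (1/5)·0 = 0.
The weights sum to 4/5.
So P(the ruby in chest 2 | the guide opened chest 4) = (1/5) / (4/5) = 1/4.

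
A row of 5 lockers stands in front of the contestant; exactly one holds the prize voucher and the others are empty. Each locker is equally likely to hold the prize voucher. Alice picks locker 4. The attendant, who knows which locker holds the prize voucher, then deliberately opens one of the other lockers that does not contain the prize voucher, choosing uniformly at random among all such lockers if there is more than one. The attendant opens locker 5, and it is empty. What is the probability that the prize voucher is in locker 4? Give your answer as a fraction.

Apply Bayes' rule, conditioning on where the prize voucher actually is.
If it is in any of lockers 1, 2, and 3 (prior 1/5 each): the attendant has 3 equally likely choices, so probability 1/3; weight (1/5)·(1/3) = 1/15 each.
If it is in locker 4 (prior 1/5): the attendant has 4 equally likely choices, so probability 1/4; weight (1/5)·(1/4) = 1/20.
If it is in locker 5 (prior 1/5): the attendant opened locker 5, so this case is ruled out; weight (1/5)·0 = 0.
The weights sum to 1/4.
So P(the prize voucher in locker 4 | the attendant opened locker 5) = (1/20) / (1/4) = 1/5.

1/5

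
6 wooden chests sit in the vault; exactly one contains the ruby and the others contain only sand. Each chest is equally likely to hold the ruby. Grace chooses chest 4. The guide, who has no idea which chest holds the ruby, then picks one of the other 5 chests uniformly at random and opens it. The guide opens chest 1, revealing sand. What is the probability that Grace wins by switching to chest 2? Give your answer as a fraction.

1/5

Because the guide chose which chest to open without knowing where the ruby is, the choice is independent of the prize location. Learning that chest 1 does not hold the ruby simply rules out that one location and leaves the remaining 5 chests still equally likely by symmetry.
So P(the ruby in chest 2) = 1/5.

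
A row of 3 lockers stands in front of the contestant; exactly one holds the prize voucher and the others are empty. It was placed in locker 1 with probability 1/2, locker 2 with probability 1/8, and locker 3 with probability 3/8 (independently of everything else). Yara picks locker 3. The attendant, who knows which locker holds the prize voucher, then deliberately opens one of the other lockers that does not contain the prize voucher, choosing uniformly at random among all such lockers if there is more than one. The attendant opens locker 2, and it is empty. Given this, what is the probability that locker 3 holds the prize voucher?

3/11

Apply Bayes' rule, conditioning on where the prize voucher actually is.
If it is in locker 1 (prior 1/2): the attendant has no choice, probability 1; weight (1/2)·1 = 1/2.
If it is in locker 2 (prior 1/8): the attendant opened locker 2, so this case is ruled out; weight (1/8)·0 = 0.
If it is in locker 3 (prior 3/8): the attendant has 2 equally likely choices, so probability 1/2; weight (3/8)·(1/2) = 3/16.
The weights sum to 11/16.
So P(the prize voucher in locker 3 | the attendant opened locker 2) = (3/16) / (11/16) = 3/11.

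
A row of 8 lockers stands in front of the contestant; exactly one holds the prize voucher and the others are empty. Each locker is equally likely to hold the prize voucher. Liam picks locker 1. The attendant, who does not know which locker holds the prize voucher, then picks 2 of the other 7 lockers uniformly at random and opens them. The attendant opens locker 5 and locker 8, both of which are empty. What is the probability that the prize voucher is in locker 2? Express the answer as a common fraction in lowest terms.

1/6

Because the attendant chose which lockers to open without knowing where the prize voucher is, the choice is independent of the prize location. Learning that none of the 2 opened lockers holds the prize voucher simply rules out those 2 locations and leaves the remaining 6 lockers still equally likely by symmetry.
So P(the prize voucher in locker 2) = 1/6.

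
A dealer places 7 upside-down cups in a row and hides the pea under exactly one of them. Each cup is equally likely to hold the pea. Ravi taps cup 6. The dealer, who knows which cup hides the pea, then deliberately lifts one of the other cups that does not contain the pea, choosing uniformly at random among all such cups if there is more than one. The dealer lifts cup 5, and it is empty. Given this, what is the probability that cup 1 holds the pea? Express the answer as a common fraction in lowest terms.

Consider each possible location of the pea in turn.
If it is under any of cups 1, 2, 3, 4, and 7 (prior 1/7 each): the dealer has 5 equally likely choices, so probability 1/5; weight (1/7)·(1/5) = 1/35 each.
If it is under cup 5 (prior 1/7): the dealer opened cup 5, so this case is ruled out; weight (1/7)·0 = 0.
If it is under cup 6 (prior 1/7): the dealer has 6 equally likely choices, so probability 1/6; weight (1/7)·(1/6) = 1/42.
The weights sum to 1/6.
So P(the pea under cup 1 | the dealer opened cup 5) = (1/35) / (1/6) = 6/35.

6/35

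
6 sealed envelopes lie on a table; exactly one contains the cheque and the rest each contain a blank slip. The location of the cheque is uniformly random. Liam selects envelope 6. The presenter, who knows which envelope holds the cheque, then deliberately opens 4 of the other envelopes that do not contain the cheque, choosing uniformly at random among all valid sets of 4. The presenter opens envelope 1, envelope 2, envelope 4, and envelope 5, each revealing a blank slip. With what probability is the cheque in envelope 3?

Condition on the true location of the cheque.
If it is in any of envelopes 1, 2, 4, and 5 (prior 1/6 each): that envelope was opened and seen not to hold the prize — ruled out; weight (1/6)·0 = 0 each.
If it is in envelope 3 (prior 1/6): the presenter has no choice, probability 1; weight (1/6)·1 = 1/6.
If it is in envelope 6 (prior 1/6): the presenter has 5 equally likely choices, so probability 1/5; weight (1/6)·(1/5) = 1/30.
The weights sum to 1/5.
So P(the cheque in envelope 3 | the presenter opened envelope 1, envelope 2, envelope 4, and envelope 5) = (1/6) / (1/5) = 5/6.

5/6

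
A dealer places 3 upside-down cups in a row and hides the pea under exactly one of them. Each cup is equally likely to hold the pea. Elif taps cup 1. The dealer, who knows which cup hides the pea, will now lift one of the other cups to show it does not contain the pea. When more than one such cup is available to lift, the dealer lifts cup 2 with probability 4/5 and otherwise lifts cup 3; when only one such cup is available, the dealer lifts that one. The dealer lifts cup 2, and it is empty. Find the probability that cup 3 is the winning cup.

Apply Bayes' rule, conditioning on where the pea actually is.
If it is under cup 1 (prior 1/3): cup 2 is available, opened with probability 4/5; weight (1/3)·(4/5) = 4/15.
If it is under cup 2 (prior 1/3): the dealer opened cup 2, so this case is ruled out; weight (1/3)·0 = 0.
If it is under cup 3 (prior 1/3): only cup 2 is available, probability 1; weight (1/3)·1 = 1/3.
The weights sum to 3/5.
So P(the pea under cup 3 | the dealer opened cup 2) = (1/3) / (3/5) = 5/9.

5/9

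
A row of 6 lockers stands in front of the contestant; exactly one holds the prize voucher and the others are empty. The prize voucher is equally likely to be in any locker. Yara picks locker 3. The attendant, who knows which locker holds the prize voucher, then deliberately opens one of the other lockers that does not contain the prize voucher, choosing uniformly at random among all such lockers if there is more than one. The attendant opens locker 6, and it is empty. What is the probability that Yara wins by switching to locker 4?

Consider each possible location of the prize voucher in turn.
If it is in any of lockers 1, 2, 4, and 5 (prior 1/6 each): the attendant has 4 equally likely choices, so probability 1/4; weight (1/6)·(1/4) = 1/24 each.
If it is in locker 3 (prior 1/6): the attendant has 5 equally likely choices, so probability 1/5; weight (1/6)·(1/5) = 1/30.
If it is in locker 6 (prior 1/6): the attendant opened locker 6, so this case is ruled out; weight (1/6)·0 = 0.
The weights sum to 1/5.
So P(the prize voucher in locker 4 | the attendant opened locker 6) = (1/24) / (1/5) = 5/24.

5/24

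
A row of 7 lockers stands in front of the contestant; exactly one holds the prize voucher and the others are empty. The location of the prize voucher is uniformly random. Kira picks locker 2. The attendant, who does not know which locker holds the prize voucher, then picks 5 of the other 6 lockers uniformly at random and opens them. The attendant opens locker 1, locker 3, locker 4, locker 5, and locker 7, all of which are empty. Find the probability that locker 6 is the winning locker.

1/2

Apply Bayes' rule, conditioning on where the prize voucher actually is.
If it is in any of lockers 1, 3, 4, 5, and 7 (prior 1/7 each): that locker was opened and seen not to hold the prize — ruled out; weight (1/7)·0 = 0 each.
If it is in either of lockers 2 and 6 (prior 1/7 each): the attendant picks exactly this set with probability 1/6 regardless, and none is the prize; weight (1/7)·(1/6) = 1/42 each.
The weights sum to 1/21.
So P(the prize voucher in locker 6 | the attendant opened locker 1, locker 3, locker 4, locker 5, and locker 7) = (1/42) / (1/21) = 1/2.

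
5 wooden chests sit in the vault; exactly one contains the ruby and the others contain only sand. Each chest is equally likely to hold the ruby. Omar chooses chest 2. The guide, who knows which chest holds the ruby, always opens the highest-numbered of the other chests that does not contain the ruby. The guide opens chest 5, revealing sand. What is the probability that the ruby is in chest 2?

Apply Bayes' rule, conditioning on where the ruby actually is.
If it is in any of chests 1, 2, 3, and 4 (prior 1/5 each): chest 5 is the highest-numbered option available, probability 1; weight (1/5)·1 = 1/5 each.
If it is in chest 5 (prior 1/5): the guide opened chest 5, so this case is ruled out; weight (1/5)·0 = 0.
The weights sum to 4/5.
So P(the ruby in chest 2 | the guide opened chest 5) = (1/5) / (4/5) = 1/4.

1/4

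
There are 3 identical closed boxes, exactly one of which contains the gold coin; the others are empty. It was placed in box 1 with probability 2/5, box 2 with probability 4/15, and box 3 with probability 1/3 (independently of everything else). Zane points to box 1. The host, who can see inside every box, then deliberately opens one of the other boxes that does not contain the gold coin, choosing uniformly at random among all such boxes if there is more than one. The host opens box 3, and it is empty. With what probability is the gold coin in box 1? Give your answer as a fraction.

3/7

Condition on the true location of the gold coin.
If it is in box 1 (prior 2/5): the host has 2 equally likely choices, so probability 1/2; weight (2/5)·(1/2) = 1/5.
If it is in box 2 (prior 4/15): the host has no choice, probability 1; weight (4/15)·1 = 4/15.
If it is in box 3 (prior 1/3): the host opened box 3, so this case is ruled out; weight (1/3)·0 = 0.
The weights sum to 7/15.
So P(the gold coin in box 1 | the host opened box 3) = (1/5) / (7/15) = 3/7.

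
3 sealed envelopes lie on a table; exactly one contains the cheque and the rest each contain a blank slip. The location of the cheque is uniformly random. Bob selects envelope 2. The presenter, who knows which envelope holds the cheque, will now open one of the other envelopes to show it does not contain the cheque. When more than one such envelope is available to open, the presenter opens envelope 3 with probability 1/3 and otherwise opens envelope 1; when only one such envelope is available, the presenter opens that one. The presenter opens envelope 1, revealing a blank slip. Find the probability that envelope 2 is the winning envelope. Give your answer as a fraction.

2/5

Condition on the true location of the cheque.
If it is in envelope 1 (prior 1/3): the presenter opened envelope 1, so this case is ruled out; weight (1/3)·0 = 0.
If it is in envelope 2 (prior 1/3): envelope 3 is available but not opened, probability 2/3; weight (1/3)·(2/3) = 2/9.
If it is in envelope 3 (prior 1/3): only envelope 1 is available, probability 1; weight (1/3)·1 = 1/3.
The weights sum to 5/9.
So P(the cheque in envelope 2 | the presenter opened envelope 1) = (2/9) / (5/9) = 2/5.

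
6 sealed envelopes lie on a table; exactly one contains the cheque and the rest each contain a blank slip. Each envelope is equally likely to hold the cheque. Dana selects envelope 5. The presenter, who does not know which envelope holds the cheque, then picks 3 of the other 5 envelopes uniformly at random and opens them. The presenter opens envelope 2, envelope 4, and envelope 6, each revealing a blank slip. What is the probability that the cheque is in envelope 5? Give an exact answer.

Condition on the true location of the cheque.
If it is in any of envelopes 1, 3, and 5 (prior 1/6 each): the presenter picks exactly this set with probability 1/10 regardless, and none is the prize; weight (1/6)·(1/10) = 1/60 each.
If it is in any of envelopes 2, 4, and 6 (prior 1/6 each): that envelope was opened and seen not to hold the prize — ruled out; weight (1/6)·0 = 0 each.
The weights sum to 1/20.
So P(the cheque in envelope 5 | the presenter opened envelope 2, envelope 4, and envelope 6) = (1/60) / (1/20) = 1/3.

1/3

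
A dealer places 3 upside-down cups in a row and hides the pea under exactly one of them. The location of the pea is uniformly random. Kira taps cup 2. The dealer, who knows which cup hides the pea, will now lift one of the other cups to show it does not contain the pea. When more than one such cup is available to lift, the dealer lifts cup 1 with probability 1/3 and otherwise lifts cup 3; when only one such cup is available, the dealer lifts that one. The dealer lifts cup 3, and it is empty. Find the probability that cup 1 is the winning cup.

3/5

Consider each possible location of the pea in turn.
If it is under cup 1 (prior 1/3): only cup 3 is available, probability 1; weight (1/3)·1 = 1/3.
If it is under cup 2 (prior 1/3): cup 1 is available but not opened, probability 2/3; weight (1/3)·(2/3) = 2/9.
If it is under cup 3 (prior 1/3): the dealer opened cup 3, so this case is ruled out; weight (1/3)·0 = 0.
The weights sum to 5/9.
So P(the pea under cup 1 | the dealer opened cup 3) = (1/3) / (5/9) = 3/5.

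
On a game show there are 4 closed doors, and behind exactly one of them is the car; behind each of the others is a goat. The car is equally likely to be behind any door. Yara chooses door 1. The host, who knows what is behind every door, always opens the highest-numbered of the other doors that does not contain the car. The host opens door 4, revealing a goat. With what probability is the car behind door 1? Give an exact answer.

1/3

Consider each possible location of the car in turn.
If it is behind any of doors 1, 2, and 3 (prior 1/4 each): door 4 is the highest-numbered option available, probability 1; weight (1/4)·1 = 1/4 each.
If it is behind door 4 (prior 1/4): the host opened door 4, so this case is ruled out; weight (1/4)·0 = 0.
The weights sum to 3/4.
So P(the car behind door 1 | the host opened door 4) = (1/4) / (3/4) = 1/3.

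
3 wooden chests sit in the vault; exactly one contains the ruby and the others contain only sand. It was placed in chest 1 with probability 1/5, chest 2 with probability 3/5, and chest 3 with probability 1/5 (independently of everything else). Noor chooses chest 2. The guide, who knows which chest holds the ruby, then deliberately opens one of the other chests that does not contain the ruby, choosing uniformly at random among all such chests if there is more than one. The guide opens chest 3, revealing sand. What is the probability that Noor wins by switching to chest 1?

Condition on the true location of the ruby.
If it is in chest 1 (prior 1/5): the guide has no choice, probability 1; weight (1/5)·1 = 1/5.
If it is in chest 2 (prior 3/5): the guide has 2 equally likely choices, so probability 1/2; weight (3/5)·(1/2) = 3/10.
If it is in chest 3 (prior 1/5): the guide opened chest 3, so this case is ruled out; weight (1/5)·0 = 0.
The weights sum to 1/2.
So P(the ruby in chest 1 | the guide opened chest 3) = (1/5) / (1/2) = 2/5.

2/5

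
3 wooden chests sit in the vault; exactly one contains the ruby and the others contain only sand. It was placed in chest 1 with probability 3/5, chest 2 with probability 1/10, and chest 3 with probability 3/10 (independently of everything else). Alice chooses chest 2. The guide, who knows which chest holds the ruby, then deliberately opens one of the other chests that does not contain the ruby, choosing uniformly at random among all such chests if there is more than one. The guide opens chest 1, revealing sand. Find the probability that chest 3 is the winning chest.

Condition on the true location of the ruby.
If it is in chest 1 (prior 3/5): the guide opened chest 1, so this case is ruled out; weight (3/5)·0 = 0.
If it is in chest 2 (prior 1/10): the guide has 2 equally likely choices, so probability 1/2; weight (1/10)·(1/2) = 1/20.
If it is in chest 3 (prior 3/10): the guide has no choice, probability 1; weight (3/10)·1 = 3/10.
The weights sum to 7/20.
So P(the ruby in chest 3 | the guide opened chest 1) = (3/10) / (7/20) = 6/7.

6/7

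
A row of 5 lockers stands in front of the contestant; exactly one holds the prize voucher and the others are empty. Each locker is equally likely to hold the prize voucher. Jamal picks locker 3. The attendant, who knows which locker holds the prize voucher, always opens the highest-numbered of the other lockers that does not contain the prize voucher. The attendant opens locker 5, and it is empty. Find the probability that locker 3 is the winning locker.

1/4

Condition on the true location of the prize voucher.
If it is in any of lockers 1, 2, 3, and 4 (prior 1/5 each): locker 5 is the highest-numbered option available, probability 1; weight (1/5)·1 = 1/5 each.
If it is in locker 5 (prior 1/5): the attendant opened locker 5, so this case is ruled out; weight (1/5)·0 = 0.
The weights sum to 4/5.
So P(the prize voucher in locker 3 | the attendant opened locker 5) = (1/5) / (4/5) = 1/4.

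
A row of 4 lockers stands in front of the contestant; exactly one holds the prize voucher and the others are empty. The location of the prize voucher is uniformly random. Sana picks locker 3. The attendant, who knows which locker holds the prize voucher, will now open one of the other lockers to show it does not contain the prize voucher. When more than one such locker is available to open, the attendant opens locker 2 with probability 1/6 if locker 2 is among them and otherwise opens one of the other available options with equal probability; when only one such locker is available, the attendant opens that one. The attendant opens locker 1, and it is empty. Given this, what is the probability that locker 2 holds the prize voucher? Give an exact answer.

Condition on the true location of the prize voucher.
If it is in locker 1 (prior 1/4): the attendant opened locker 1, so this case is ruled out; weight (1/4)·0 = 0.
If it is in locker 2 (prior 1/4): locker 2 holds the prize so is unavailable; the attendant chooses uniformly among the 2 others, probability 1/2; weight (1/4)·(1/2) = 1/8.
If it is in locker 3 (prior 1/4): locker 2 is available but not opened; locker 1 gets probability (1 − 1/6)/2 = 5/12; weight (1/4)·(5/12) = 5/48.
If it is in locker 4 (prior 1/4): locker 2 is available but not opened, probability 5/6; weight (1/4)·(5/6) = 5/24.
The weights sum to 7/16.
So P(the prize voucher in locker 2 | the attendant opened locker 1) = (1/8) / (7/16) = 2/7.

2/7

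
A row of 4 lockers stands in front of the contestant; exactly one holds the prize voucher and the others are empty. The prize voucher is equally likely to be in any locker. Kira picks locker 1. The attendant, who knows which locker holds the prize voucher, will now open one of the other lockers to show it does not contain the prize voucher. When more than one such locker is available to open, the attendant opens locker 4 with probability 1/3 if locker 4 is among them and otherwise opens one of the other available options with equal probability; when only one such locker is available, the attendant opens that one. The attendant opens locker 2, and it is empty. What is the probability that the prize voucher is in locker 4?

Consider each possible location of the prize voucher in turn.
If it is in locker 1 (prior 1/4): locker 4 is available but not opened; locker 2 gets probability (1 − 1/3)/2 = 1/3; weight (1/4)·(1/3) = 1/12.
If it is in locker 2 (prior 1/4): the attendant opened locker 2, so this case is ruled out; weight (1/4)·0 = 0.
If it is in locker 3 (prior 1/4): locker 4 is available but not opened, probability 2/3; weight (1/4)·(2/3) = 1/6.
If it is in locker 4 (prior 1/4): locker 4 holds the prize so is unavailable; the attendant chooses uniformly among the 2 others, probability 1/2; weight (1/4)·(1/2) = 1/8.
The weights sum to 3/8.
So P(the prize voucher in locker 4 | the attendant opened locker 2) = (1/8) / (3/8) = 1/3.

1/3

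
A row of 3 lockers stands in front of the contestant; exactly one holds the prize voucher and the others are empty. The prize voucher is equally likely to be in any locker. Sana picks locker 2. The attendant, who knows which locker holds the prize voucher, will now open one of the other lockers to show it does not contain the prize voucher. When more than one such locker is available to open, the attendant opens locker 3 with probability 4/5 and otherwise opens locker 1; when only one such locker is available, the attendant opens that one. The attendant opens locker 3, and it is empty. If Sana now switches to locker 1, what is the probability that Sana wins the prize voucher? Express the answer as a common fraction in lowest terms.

5/9

Consider each possible location of the prize voucher in turn.
If it is in locker 1 (prior 1/3): only locker 3 is available, probability 1; weight (1/3)·1 = 1/3.
If it is in locker 2 (prior 1/3): locker 3 is available, opened with probability 4/5; weight (1/3)·(4/5) = 4/15.
If it is in locker 3 (prior 1/3): the attendant opened locker 3, so this case is ruled out; weight (1/3)·0 = 0.
The weights sum to 3/5.
So P(the prize voucher in locker 1 | the attendant opened locker 3) = (1/3) / (3/5) = 5/9.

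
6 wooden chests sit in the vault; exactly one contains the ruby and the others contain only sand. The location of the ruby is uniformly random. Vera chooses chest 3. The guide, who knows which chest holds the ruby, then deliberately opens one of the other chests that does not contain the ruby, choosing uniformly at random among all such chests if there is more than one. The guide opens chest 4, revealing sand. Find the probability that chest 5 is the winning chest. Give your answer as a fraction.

Apply Bayes' rule, conditioning on where the ruby actually is.
If it is in any of chests 1, 2, 5, and 6 (prior 1/6 each): the guide has 4 equally likely choices, so probability 1/4; weight (1/6)·(1/4) = 1/24 each.
If it is in chest 3 (prior 1/6): the guide has 5 equally likely choices, so probability 1/5; weight (1/6)·(1/5) = 1/30.
If it is in chest 4 (prior 1/6): the guide opened chest 4, so this case is ruled out; weight (1/6)·0 = 0.
The weights sum to 1/5.
So P(the ruby in chest 5 | the guide opened chest 4) = (1/24) / (1/5) = 5/24.

5/24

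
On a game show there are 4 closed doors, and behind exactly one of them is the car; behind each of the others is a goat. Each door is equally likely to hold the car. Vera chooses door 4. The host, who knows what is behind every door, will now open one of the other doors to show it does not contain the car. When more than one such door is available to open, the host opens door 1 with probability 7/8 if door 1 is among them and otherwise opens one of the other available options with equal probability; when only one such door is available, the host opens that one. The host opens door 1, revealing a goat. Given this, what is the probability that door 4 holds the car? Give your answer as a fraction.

1/3

Condition on the true location of the car.
If it is behind door 1 (prior 1/4): the host opened door 1, so this case is ruled out; weight (1/4)·0 = 0.
If it is behind any of doors 2, 3, and 4 (prior 1/4 each): door 1 is available, opened with probability 7/8; weight (1/4)·(7/8) = 7/32 each.
The weights sum to 21/32.
So P(the car behind door 4 | the host opened door 1) = (7/32) / (21/32) = 1/3.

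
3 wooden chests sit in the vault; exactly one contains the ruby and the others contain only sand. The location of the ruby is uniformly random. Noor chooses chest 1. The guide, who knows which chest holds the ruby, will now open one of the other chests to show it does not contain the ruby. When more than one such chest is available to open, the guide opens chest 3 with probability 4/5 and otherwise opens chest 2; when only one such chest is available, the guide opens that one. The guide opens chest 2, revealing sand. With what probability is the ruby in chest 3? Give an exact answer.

5/6

Apply Bayes' rule, conditioning on where the ruby actually is.
If it is in chest 1 (prior 1/3): chest 3 is available but not opened, probability 1/5; weight (1/3)·(1/5) = 1/15.
If it is in chest 2 (prior 1/3): the guide opened chest 2, so this case is ruled out; weight (1/3)·0 = 0.
If it is in chest 3 (prior 1/3): only chest 2 is available, probability 1; weight (1/3)·1 = 1/3.
The weights sum to 2/5.
So P(the ruby in chest 3 | the guide opened chest 2) = (1/3) / (2/5) = 5/6.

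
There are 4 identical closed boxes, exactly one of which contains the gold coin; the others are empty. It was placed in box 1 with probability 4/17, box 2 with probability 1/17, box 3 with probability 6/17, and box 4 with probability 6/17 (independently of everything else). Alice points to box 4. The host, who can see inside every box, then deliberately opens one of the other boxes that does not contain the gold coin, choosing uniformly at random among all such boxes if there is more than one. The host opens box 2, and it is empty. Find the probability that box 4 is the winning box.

Apply Bayes' rule, conditioning on where the gold coin actually is.
If it is in box 1 (prior 4/17): the host has 2 equally likely choices, so probability 1/2; weight (4/17)·(1/2) = 2/17.
If it is in box 2 (prior 1/17): the host opened box 2, so this case is ruled out; weight (1/17)·0 = 0.
If it is in box 3 (prior 6/17): the host has 2 equally likely choices, so probability 1/2; weight (6/17)·(1/2) = 3/17.
If it is in box 4 (prior 6/17): the host has 3 equally likely choices, so probability 1/3; weight (6/17)·(1/3) = 2/17.
The weights sum to 7/17.
So P(the gold coin in box 4 | the host opened box 2) = (2/17) / (7/17) = 2/7.

2/7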